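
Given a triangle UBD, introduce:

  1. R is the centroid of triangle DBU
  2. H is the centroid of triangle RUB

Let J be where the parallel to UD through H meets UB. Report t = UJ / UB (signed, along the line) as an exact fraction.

t = 4/9

Choose coordinates U = (0, 0), B = (1, 0), D = (0, 1).
1. R is the centroid of triangle DBU ⇒ R = (1/3, 1/3)
2. H is the centroid of triangle RUB ⇒ H = (4/9, 1/9)
through H parallel to UD: direction (0, 1); meets UB at J = (4/9, 0)
J = U + t·(B−U) with t = 4/9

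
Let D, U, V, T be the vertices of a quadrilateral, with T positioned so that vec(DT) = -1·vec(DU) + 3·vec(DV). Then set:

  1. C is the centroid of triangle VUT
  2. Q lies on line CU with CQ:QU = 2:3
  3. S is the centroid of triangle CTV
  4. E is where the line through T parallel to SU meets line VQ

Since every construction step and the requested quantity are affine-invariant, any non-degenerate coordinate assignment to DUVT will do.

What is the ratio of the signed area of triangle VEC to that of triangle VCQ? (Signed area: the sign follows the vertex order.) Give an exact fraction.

[VEC]:[VCQ] = -2

Work in coordinates with D = (0, 0), U = (1, 0), V = (0, 1), T = (-1, 3).
1. C is the centroid of triangle VUT ⇒ C = (0, 4/3)
2. Q lies on line CU with CQ:QU = 2:3 ⇒ Q = (2/5, 4/5)
3. S is the centroid of triangle CTV ⇒ S = (-1/3, 16/9)
4. E is where the line through T parallel to SU meets line VQ ⇒ E = (4/5, 3/5)
2·[VEC] = 4/15, 2·[VCQ] = -2/15
[VEC]:[VCQ] = 4/15:-2/15 = -2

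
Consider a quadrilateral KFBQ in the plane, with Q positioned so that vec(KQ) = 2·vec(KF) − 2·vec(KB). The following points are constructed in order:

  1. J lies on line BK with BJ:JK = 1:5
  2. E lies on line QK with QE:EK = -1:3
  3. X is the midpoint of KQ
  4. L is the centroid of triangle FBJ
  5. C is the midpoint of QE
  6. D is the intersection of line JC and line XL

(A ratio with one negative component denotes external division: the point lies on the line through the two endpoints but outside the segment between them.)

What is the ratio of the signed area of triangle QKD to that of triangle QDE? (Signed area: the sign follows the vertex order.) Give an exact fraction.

[QKD]:[QDE] = 2

Assign K = (0, 0), F = (1, 0), B = (0, 1), Q = (2, -2) — the answer is frame-independent, so this choice is without loss of generality.
1. J lies on line BK with BJ:JK = 1:5 ⇒ J = (0, 5/6)
2. E lies on line QK with QE:EK = -1:3 ⇒ E = (3, -3)
3. X is the midpoint of KQ ⇒ X = (1, -1)
4. L is the centroid of triangle FBJ ⇒ L = (1/3, 11/18)
5. C is the midpoint of QE ⇒ C = (5/2, -5/2)
6. D is the intersection of line JC and line XL ⇒ D = (7/13, 3/26)
2·[QKD] = -17/13, 2·[QDE] = -17/26
[QKD]:[QDE] = -17/13:-17/26 = 2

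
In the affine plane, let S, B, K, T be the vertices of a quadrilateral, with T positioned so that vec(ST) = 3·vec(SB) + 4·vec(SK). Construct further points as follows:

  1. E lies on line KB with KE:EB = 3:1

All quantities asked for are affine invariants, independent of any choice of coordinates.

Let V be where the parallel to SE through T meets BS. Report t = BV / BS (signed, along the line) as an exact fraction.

t = 10

Work in coordinates with S = (0, 0), B = (1, 0), K = (0, 1), T = (3, 4).
1. E lies on line KB with KE:EB = 3:1 ⇒ E = (3/4, 1/4)
through T parallel to SE: direction (3/4, 1/4); meets BS at V = (-9, 0)
V = B + t·(S−B) with t = 10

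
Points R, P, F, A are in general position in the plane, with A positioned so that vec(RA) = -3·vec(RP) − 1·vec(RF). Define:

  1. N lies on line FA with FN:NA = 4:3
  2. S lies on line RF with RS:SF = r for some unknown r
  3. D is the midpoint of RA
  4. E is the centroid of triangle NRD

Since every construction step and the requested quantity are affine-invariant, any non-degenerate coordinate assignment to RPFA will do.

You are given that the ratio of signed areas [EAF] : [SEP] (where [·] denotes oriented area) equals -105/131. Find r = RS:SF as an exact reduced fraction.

Set R = (0, 0), P = (1, 0), F = (0, 1), A = (-3, -1); any affine frame gives the same invariant.
1. N lies on line FA with FN:NA = 4:3 ⇒ N = (-12/7, -1/7)
2. With RS:SF = r, write λ = r/(r+1) so S = R + λ·(F−R); S is affine-linear in λ
3. D is the midpoint of RA ⇒ D = (-3/2, -1/2)
4. E is the centroid of triangle NRD ⇒ E = (-15/14, -3/14)
Every point depending on S is an affine combination of S and λ-independent points, so each such coordinate is linear in λ; the λ² term in each signed area is a multiple of (F−R)×(F−R) = 0, so 2·[EAF] and 2·[SEP] are each linear in λ. Evaluating at λ=0 and λ=1:
  2·[EAF] = -3/2,   2·[SEP] = 29/14·λ + 3/14
So [EAF]:[SEP] = (-3/2) / (29/14·λ + 3/14). Setting this equal to -105/131:
  -3/2 = -105/131·(29/14·λ + 3/14)  ⇒  λ = 4/5
Then r = λ/(1−λ) = (4/5)/(1/5) = 4. Check: with r = 4, S = (0, 4/5) and [EAF]:[SEP] = -105/131 as required.

r = 4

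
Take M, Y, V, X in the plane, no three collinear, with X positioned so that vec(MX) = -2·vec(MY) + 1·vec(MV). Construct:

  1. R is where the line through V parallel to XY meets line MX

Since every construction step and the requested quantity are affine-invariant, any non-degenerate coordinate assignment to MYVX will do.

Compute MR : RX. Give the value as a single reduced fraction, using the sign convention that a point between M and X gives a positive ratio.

Choose coordinates M = (0, 0), Y = (1, 0), V = (0, 1), X = (-2, 1).
1. R is where the line through V parallel to XY meets line MX ⇒ R = (-6, 3)
R = M + t·(X−M) with t = 3, so MR:RX = t:(1−t) = 3:-2

MR:RX = -3/2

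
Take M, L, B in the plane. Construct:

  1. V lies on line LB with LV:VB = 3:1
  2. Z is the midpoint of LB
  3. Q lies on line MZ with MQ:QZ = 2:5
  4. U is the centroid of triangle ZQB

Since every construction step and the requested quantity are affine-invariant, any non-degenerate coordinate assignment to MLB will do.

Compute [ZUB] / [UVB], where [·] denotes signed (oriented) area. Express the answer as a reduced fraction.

[ZUB]:[UVB] = -2

Assign M = (0, 0), L = (1, 0), B = (0, 1) — the answer is frame-independent, so this choice is without loss of generality.
1. V lies on line LB with LV:VB = 3:1 ⇒ V = (1/4, 3/4)
2. Z is the midpoint of LB ⇒ Z = (1/2, 1/2)
3. Q lies on line MZ with MQ:QZ = 2:5 ⇒ Q = (1/7, 1/7)
4. U is the centroid of triangle ZQB ⇒ U = (3/14, 23/42)
2·[ZUB] = -5/42, 2·[UVB] = 5/84
[ZUB]:[UVB] = -5/42:5/84 = -2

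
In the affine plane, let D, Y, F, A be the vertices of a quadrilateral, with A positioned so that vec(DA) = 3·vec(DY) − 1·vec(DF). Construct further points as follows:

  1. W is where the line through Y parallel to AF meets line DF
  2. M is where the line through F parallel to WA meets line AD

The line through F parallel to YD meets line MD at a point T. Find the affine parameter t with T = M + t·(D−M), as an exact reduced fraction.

Set D = (0, 0), Y = (1, 0), F = (0, 1), A = (3, -1); any affine frame gives the same invariant.
1. W is where the line through Y parallel to AF meets line DF ⇒ W = (0, 2/3)
2. M is where the line through F parallel to WA meets line AD ⇒ M = (9/2, -3/2)
through F parallel to YD: direction (-1, 0); meets MD at T = (-3, 1)
T = M + t·(D−M) with t = 5/3

t = 5/3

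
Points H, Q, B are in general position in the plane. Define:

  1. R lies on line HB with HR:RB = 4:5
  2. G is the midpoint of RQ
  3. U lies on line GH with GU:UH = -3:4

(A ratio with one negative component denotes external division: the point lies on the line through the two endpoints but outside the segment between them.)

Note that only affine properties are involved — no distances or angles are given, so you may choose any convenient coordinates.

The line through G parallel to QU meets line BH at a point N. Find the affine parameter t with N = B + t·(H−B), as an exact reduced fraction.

t = 11/9

Assign H = (0, 0), Q = (1, 0), B = (0, 1) — the answer is frame-independent, so this choice is without loss of generality.
1. R lies on line HB with HR:RB = 4:5 ⇒ R = (0, 4/9)
2. G is the midpoint of RQ ⇒ G = (1/2, 2/9)
3. U lies on line GH with GU:UH = -3:4 ⇒ U = (2, 8/9)
through G parallel to QU: direction (1, 8/9); meets BH at N = (0, -2/9)
N = B + t·(H−B) with t = 11/9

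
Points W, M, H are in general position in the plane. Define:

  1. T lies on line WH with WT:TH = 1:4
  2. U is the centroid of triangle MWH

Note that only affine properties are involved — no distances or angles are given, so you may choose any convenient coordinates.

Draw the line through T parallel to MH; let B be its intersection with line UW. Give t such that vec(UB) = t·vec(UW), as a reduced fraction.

Set W = (0, 0), M = (1, 0), H = (0, 1); any affine frame gives the same invariant.
1. T lies on line WH with WT:TH = 1:4 ⇒ T = (0, 1/5)
2. U is the centroid of triangle MWH ⇒ U = (1/3, 1/3)
through T parallel to MH: direction (-1, 1); meets UW at B = (1/10, 1/10)
B = U + t·(W−U) with t = 7/10

t = 7/10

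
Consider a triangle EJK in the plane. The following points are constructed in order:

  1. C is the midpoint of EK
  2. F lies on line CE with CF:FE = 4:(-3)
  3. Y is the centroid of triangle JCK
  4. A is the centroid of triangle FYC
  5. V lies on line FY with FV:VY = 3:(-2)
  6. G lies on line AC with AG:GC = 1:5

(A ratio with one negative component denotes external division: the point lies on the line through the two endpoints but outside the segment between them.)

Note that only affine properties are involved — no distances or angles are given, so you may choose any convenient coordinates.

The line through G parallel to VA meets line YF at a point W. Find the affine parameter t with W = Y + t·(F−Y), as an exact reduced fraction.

Work in coordinates with E = (0, 0), J = (1, 0), K = (0, 1).
1. C is the midpoint of EK ⇒ C = (0, 1/2)
2. F lies on line CE with CF:FE = 4:(-3) ⇒ F = (0, -3/2)
3. Y is the centroid of triangle JCK ⇒ Y = (1/3, 1/2)
4. A is the centroid of triangle FYC ⇒ A = (1/9, -1/6)
5. V lies on line FY with FV:VY = 3:(-2) ⇒ V = (1, 9/2)
6. G lies on line AC with AG:GC = 1:5 ⇒ G = (5/54, -1/18)
through G parallel to VA: direction (-8/9, -14/3); meets YF at W = (23/18, 37/6)
W = Y + t·(F−Y) with t = -17/6

t = -17/6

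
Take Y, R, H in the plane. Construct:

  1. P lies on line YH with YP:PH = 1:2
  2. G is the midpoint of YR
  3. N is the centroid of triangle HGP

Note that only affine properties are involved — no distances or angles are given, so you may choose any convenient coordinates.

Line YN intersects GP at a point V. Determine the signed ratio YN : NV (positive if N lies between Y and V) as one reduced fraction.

Assign Y = (0, 0), R = (1, 0), H = (0, 1) — the answer is frame-independent, so this choice is without loss of generality.
1. P lies on line YH with YP:PH = 1:2 ⇒ P = (0, 1/3)
2. G is the midpoint of YR ⇒ G = (1/2, 0)
3. N is the centroid of triangle HGP ⇒ N = (1/6, 4/9)
line YN meets GP at V = (1/10, 4/15)
N = Y + t·(V−Y) with t = 5/3, so YN:NV = 5/3:-2/3

YN:NV = -5/2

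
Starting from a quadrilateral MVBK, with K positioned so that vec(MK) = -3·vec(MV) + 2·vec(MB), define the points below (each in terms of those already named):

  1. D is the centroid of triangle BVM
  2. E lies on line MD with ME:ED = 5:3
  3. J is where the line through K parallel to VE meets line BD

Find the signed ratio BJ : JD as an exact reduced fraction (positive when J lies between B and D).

BJ:JD = -4/15

Set M = (0, 0), V = (1, 0), B = (0, 1), K = (-3, 2); any affine frame gives the same invariant.
1. D is the centroid of triangle BVM ⇒ D = (1/3, 1/3)
2. E lies on line MD with ME:ED = 5:3 ⇒ E = (5/24, 5/24)
3. J is where the line through K parallel to VE meets line BD ⇒ J = (-4/33, 41/33)
J = B + t·(D−B) with t = -4/11, so BJ:JD = t:(1−t) = -4/11:15/11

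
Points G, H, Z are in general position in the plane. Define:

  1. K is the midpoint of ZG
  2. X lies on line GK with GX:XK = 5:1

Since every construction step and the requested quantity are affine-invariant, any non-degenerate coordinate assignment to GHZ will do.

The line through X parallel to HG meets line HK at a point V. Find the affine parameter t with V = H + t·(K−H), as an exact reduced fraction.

Set G = (0, 0), H = (1, 0), Z = (0, 1); any affine frame gives the same invariant.
1. K is the midpoint of ZG ⇒ K = (0, 1/2)
2. X lies on line GK with GX:XK = 5:1 ⇒ X = (0, 5/12)
through X parallel to HG: direction (-1, 0); meets HK at V = (1/6, 5/12)
V = H + t·(K−H) with t = 5/6

t = 5/6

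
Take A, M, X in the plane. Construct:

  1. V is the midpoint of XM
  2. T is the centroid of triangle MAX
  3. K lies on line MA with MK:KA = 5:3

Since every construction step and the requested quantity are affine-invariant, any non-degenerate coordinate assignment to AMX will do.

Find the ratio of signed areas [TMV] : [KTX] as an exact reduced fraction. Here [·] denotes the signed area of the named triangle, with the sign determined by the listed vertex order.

Set A = (0, 0), M = (1, 0), X = (0, 1); any affine frame gives the same invariant.
1. V is the midpoint of XM ⇒ V = (1/2, 1/2)
2. T is the centroid of triangle MAX ⇒ T = (1/3, 1/3)
3. K lies on line MA with MK:KA = 5:3 ⇒ K = (3/8, 0)
2·[TMV] = 1/6, 2·[KTX] = 1/12
[TMV]:[KTX] = 1/6:1/12 = 2

[TMV]:[KTX] = 2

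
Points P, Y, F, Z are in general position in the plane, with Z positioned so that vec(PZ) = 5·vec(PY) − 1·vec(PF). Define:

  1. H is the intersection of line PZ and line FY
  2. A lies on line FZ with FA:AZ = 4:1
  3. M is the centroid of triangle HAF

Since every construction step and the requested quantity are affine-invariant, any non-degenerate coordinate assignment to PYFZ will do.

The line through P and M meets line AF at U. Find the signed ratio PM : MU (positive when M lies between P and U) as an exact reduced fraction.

Set P = (0, 0), Y = (1, 0), F = (0, 1), Z = (5, -1); any affine frame gives the same invariant.
1. H is the intersection of line PZ and line FY ⇒ H = (5/4, -1/4)
2. A lies on line FZ with FA:AZ = 4:1 ⇒ A = (4, -3/5)
3. M is the centroid of triangle HAF ⇒ M = (7/4, 1/20)
line PM meets AF at U = (7/3, 1/15)
M = P + t·(U−P) with t = 3/4, so PM:MU = 3/4:1/4

PM:MU = 3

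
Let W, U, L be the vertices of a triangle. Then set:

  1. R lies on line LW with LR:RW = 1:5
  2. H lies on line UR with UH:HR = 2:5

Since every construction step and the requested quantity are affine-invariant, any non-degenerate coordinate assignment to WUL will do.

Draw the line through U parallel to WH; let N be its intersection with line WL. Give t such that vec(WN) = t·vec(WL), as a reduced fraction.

t = -1/3

Assign W = (0, 0), U = (1, 0), L = (0, 1) — the answer is frame-independent, so this choice is without loss of generality.
1. R lies on line LW with LR:RW = 1:5 ⇒ R = (0, 5/6)
2. H lies on line UR with UH:HR = 2:5 ⇒ H = (5/7, 5/21)
through U parallel to WH: direction (5/7, 5/21); meets WL at N = (0, -1/3)
N = W + t·(L−W) with t = -1/3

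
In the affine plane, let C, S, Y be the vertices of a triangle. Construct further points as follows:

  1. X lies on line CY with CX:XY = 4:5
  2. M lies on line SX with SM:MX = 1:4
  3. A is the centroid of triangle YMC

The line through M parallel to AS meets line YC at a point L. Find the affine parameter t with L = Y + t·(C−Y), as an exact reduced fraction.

Work in coordinates with C = (0, 0), S = (1, 0), Y = (0, 1).
1. X lies on line CY with CX:XY = 4:5 ⇒ X = (0, 4/9)
2. M lies on line SX with SM:MX = 1:4 ⇒ M = (4/5, 4/45)
3. A is the centroid of triangle YMC ⇒ A = (4/15, 49/135)
through M parallel to AS: direction (11/15, -49/135); meets YC at L = (0, 16/33)
L = Y + t·(C−Y) with t = 17/33

t = 17/33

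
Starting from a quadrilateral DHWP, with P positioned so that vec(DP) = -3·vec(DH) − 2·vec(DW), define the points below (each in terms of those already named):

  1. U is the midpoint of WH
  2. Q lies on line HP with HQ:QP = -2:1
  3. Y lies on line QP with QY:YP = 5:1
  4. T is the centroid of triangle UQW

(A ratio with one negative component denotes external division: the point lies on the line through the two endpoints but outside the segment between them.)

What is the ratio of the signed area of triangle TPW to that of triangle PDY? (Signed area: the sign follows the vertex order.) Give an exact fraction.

[TPW]:[PDY] = 3

Work in coordinates with D = (0, 0), H = (1, 0), W = (0, 1), P = (-3, -2).
1. U is the midpoint of WH ⇒ U = (1/2, 1/2)
2. Q lies on line HP with HQ:QP = -2:1 ⇒ Q = (-7, -4)
3. Y lies on line QP with QY:YP = 5:1 ⇒ Y = (-11/3, -7/3)
4. T is the centroid of triangle UQW ⇒ T = (-13/6, -5/6)
2·[TPW] = 1, 2·[PDY] = 1/3
[TPW]:[PDY] = 1:1/3 = 3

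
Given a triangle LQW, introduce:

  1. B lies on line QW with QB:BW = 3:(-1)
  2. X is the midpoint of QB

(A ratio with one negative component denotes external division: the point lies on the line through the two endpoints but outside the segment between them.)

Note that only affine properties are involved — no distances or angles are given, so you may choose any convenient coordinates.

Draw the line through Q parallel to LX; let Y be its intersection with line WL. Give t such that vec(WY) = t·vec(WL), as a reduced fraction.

Choose coordinates L = (0, 0), Q = (1, 0), W = (0, 1).
1. B lies on line QW with QB:BW = 3:(-1) ⇒ B = (-1/2, 3/2)
2. X is the midpoint of QB ⇒ X = (1/4, 3/4)
through Q parallel to LX: direction (1/4, 3/4); meets WL at Y = (0, -3)
Y = W + t·(L−W) with t = 4

t = 4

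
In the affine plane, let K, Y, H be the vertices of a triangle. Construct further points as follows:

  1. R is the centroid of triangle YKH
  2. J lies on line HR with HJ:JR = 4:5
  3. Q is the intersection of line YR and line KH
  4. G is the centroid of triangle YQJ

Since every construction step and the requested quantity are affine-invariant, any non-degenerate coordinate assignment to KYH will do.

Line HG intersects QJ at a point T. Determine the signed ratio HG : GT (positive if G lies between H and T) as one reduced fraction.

Set K = (0, 0), Y = (1, 0), H = (0, 1); any affine frame gives the same invariant.
1. R is the centroid of triangle YKH ⇒ R = (1/3, 1/3)
2. J lies on line HR with HJ:JR = 4:5 ⇒ J = (4/27, 19/27)
3. Q is the intersection of line YR and line KH ⇒ Q = (0, 1/2)
4. G is the centroid of triangle YQJ ⇒ G = (31/81, 65/162)
line HG meets QJ at T = (124/729, 535/729)
G = H + t·(T−H) with t = 9/4, so HG:GT = 9/4:-5/4

HG:GT = -9/5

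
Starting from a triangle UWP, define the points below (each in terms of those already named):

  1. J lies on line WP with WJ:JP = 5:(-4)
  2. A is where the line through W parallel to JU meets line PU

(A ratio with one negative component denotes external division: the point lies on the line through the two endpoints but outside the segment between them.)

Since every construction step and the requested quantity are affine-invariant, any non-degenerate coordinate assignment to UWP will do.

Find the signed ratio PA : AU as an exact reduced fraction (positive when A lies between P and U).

PA:AU = -1/5

Set U = (0, 0), W = (1, 0), P = (0, 1); any affine frame gives the same invariant.
1. J lies on line WP with WJ:JP = 5:(-4) ⇒ J = (-4, 5)
2. A is where the line through W parallel to JU meets line PU ⇒ A = (0, 5/4)
A = P + t·(U−P) with t = -1/4, so PA:AU = t:(1−t) = -1/4:5/4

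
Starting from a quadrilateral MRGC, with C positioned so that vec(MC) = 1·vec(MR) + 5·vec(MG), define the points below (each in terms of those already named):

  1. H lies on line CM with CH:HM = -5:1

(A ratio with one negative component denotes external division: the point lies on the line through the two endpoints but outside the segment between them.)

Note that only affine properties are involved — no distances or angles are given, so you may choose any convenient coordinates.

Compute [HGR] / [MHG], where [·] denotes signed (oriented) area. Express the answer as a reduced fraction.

Choose coordinates M = (0, 0), R = (1, 0), G = (0, 1), C = (1, 5).
1. H lies on line CM with CH:HM = -5:1 ⇒ H = (-1/4, -5/4)
2·[HGR] = -5/2, 2·[MHG] = -1/4
[HGR]:[MHG] = -5/2:-1/4 = 10

[HGR]:[MHG] = 10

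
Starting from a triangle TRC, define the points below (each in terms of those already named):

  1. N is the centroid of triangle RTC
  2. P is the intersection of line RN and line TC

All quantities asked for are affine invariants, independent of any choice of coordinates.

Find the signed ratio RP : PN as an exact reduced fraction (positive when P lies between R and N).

RP:PN = -3

Work in coordinates with T = (0, 0), R = (1, 0), C = (0, 1).
1. N is the centroid of triangle RTC ⇒ N = (1/3, 1/3)
2. P is the intersection of line RN and line TC ⇒ P = (0, 1/2)
P = R + t·(N−R) with t = 3/2, so RP:PN = t:(1−t) = 3/2:-1/2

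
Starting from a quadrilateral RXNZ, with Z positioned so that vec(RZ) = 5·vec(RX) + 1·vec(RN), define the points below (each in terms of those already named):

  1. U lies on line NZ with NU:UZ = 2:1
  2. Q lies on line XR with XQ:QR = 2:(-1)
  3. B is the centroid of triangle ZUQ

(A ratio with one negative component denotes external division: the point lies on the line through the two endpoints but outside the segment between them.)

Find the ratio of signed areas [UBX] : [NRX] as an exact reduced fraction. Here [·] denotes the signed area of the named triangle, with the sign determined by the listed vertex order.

[UBX]:[NRX] = 1/9

Set R = (0, 0), X = (1, 0), N = (0, 1), Z = (5, 1); any affine frame gives the same invariant.
1. U lies on line NZ with NU:UZ = 2:1 ⇒ U = (10/3, 1)
2. Q lies on line XR with XQ:QR = 2:(-1) ⇒ Q = (-1, 0)
3. B is the centroid of triangle ZUQ ⇒ B = (22/9, 2/3)
2·[UBX] = 1/9, 2·[NRX] = 1
[UBX]:[NRX] = 1/9:1 = 1/9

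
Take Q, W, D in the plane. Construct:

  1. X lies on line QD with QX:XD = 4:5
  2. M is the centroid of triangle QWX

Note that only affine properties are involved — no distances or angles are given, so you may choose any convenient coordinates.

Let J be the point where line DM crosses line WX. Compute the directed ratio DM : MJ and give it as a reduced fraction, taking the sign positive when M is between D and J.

Assign Q = (0, 0), W = (1, 0), D = (0, 1) — the answer is frame-independent, so this choice is without loss of generality.
1. X lies on line QD with QX:XD = 4:5 ⇒ X = (0, 4/9)
2. M is the centroid of triangle QWX ⇒ M = (1/3, 4/27)
line DM meets WX at J = (5/19, 56/171)
M = D + t·(J−D) with t = 19/15, so DM:MJ = 19/15:-4/15

DM:MJ = -19/4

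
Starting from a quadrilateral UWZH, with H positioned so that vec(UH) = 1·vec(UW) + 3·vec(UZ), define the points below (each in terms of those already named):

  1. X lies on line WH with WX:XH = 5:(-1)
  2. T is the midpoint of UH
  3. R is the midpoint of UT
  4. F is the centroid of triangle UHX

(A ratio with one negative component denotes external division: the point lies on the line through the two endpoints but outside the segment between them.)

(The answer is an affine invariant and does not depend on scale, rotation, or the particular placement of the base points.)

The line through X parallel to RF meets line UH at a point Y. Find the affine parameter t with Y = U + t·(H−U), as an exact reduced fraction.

Assign U = (0, 0), W = (1, 0), Z = (0, 1), H = (1, 3) — the answer is frame-independent, so this choice is without loss of generality.
1. X lies on line WH with WX:XH = 5:(-1) ⇒ X = (1, 15/4)
2. T is the midpoint of UH ⇒ T = (1/2, 3/2)
3. R is the midpoint of UT ⇒ R = (1/4, 3/4)
4. F is the centroid of triangle UHX ⇒ F = (2/3, 9/4)
through X parallel to RF: direction (5/12, 3/2); meets UH at Y = (-1/4, -3/4)
Y = U + t·(H−U) with t = -1/4

t = -1/4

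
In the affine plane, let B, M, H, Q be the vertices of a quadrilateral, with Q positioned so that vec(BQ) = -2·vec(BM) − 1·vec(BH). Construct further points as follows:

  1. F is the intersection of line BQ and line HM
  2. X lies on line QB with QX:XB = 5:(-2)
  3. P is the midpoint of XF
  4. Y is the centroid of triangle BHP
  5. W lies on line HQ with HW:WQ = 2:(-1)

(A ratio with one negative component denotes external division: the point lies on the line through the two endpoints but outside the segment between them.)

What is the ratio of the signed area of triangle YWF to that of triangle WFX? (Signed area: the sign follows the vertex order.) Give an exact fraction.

Choose coordinates B = (0, 0), M = (1, 0), H = (0, 1), Q = (-2, -1).
1. F is the intersection of line BQ and line HM ⇒ F = (2/3, 1/3)
2. X lies on line QB with QX:XB = 5:(-2) ⇒ X = (4/3, 2/3)
3. P is the midpoint of XF ⇒ P = (1, 1/2)
4. Y is the centroid of triangle BHP ⇒ Y = (1/3, 1/2)
5. W lies on line HQ with HW:WQ = 2:(-1) ⇒ W = (-4, -3)
2·[YWF] = 17/9, 2·[WFX] = -2/3
[YWF]:[WFX] = 17/9:-2/3 = -17/6

[YWF]:[WFX] = -17/6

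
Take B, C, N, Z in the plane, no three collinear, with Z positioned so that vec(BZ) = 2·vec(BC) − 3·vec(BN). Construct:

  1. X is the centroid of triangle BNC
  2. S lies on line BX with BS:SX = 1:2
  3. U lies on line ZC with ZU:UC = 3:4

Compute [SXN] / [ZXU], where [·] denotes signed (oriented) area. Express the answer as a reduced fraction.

Work in coordinates with B = (0, 0), C = (1, 0), N = (0, 1), Z = (2, -3).
1. X is the centroid of triangle BNC ⇒ X = (1/3, 1/3)
2. S lies on line BX with BS:SX = 1:2 ⇒ S = (1/9, 1/9)
3. U lies on line ZC with ZU:UC = 3:4 ⇒ U = (11/7, -12/7)
2·[SXN] = 2/9, 2·[ZXU] = -5/7
[SXN]:[ZXU] = 2/9:-5/7 = -14/45

[SXN]:[ZXU] = -14/45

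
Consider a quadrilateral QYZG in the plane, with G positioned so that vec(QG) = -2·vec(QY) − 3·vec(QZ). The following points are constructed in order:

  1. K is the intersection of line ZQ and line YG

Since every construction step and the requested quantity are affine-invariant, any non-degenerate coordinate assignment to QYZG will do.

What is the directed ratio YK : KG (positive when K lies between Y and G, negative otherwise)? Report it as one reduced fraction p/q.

YK:KG = 1/2

Choose coordinates Q = (0, 0), Y = (1, 0), Z = (0, 1), G = (-2, -3).
1. K is the intersection of line ZQ and line YG ⇒ K = (0, -1)
K = Y + t·(G−Y) with t = 1/3, so YK:KG = t:(1−t) = 1/3:2/3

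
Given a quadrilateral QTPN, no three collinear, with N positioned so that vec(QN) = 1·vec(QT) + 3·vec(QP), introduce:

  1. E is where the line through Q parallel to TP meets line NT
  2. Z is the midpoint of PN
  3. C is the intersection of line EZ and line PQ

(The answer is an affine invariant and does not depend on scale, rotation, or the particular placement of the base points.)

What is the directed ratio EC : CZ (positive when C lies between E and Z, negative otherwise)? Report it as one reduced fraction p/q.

Choose coordinates Q = (0, 0), T = (1, 0), P = (0, 1), N = (1, 3).
1. E is where the line through Q parallel to TP meets line NT ⇒ E = (1, -1)
2. Z is the midpoint of PN ⇒ Z = (1/2, 2)
3. C is the intersection of line EZ and line PQ ⇒ C = (0, 5)
C = E + t·(Z−E) with t = 2, so EC:CZ = t:(1−t) = 2:-1

EC:CZ = -2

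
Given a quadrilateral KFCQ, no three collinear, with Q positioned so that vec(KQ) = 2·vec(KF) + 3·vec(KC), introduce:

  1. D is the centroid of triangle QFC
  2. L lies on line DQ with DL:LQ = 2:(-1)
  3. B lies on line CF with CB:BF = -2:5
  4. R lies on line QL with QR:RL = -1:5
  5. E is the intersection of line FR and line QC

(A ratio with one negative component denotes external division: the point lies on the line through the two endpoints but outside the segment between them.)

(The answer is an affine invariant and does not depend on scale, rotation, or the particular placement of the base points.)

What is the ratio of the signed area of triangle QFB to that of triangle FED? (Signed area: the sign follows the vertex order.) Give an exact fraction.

[QFB]:[FED] = -55/9

Assign K = (0, 0), F = (1, 0), C = (0, 1), Q = (2, 3) — the answer is frame-independent, so this choice is without loss of generality.
1. D is the centroid of triangle QFC ⇒ D = (1, 4/3)
2. L lies on line DQ with DL:LQ = 2:(-1) ⇒ L = (3, 14/3)
3. B lies on line CF with CB:BF = -2:5 ⇒ B = (-2/3, 5/3)
4. R lies on line QL with QR:RL = -1:5 ⇒ R = (7/4, 31/12)
5. E is the intersection of line FR and line QC ⇒ E = (20/11, 31/11)
2·[QFB] = -20/3, 2·[FED] = 12/11
[QFB]:[FED] = -20/3:12/11 = -55/9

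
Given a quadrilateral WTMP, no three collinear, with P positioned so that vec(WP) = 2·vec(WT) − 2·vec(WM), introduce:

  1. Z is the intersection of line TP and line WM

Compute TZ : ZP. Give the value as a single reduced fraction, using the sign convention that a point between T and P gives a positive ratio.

Set W = (0, 0), T = (1, 0), M = (0, 1), P = (2, -2); any affine frame gives the same invariant.
1. Z is the intersection of line TP and line WM ⇒ Z = (0, 2)
Z = T + t·(P−T) with t = -1, so TZ:ZP = t:(1−t) = -1:2

TZ:ZP = -1/2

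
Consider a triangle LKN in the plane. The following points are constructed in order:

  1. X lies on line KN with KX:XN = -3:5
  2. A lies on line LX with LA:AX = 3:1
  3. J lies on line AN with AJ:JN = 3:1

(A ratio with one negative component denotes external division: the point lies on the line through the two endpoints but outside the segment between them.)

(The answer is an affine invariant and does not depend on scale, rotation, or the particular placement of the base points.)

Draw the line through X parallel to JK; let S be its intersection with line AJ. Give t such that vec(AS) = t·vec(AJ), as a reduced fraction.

t = 1/2

Assign L = (0, 0), K = (1, 0), N = (0, 1) — the answer is frame-independent, so this choice is without loss of generality.
1. X lies on line KN with KX:XN = -3:5 ⇒ X = (5/2, -3/2)
2. A lies on line LX with LA:AX = 3:1 ⇒ A = (15/8, -9/8)
3. J lies on line AN with AJ:JN = 3:1 ⇒ J = (15/32, 15/32)
through X parallel to JK: direction (17/32, -15/32); meets AJ at S = (75/64, -21/64)
S = A + t·(J−A) with t = 1/2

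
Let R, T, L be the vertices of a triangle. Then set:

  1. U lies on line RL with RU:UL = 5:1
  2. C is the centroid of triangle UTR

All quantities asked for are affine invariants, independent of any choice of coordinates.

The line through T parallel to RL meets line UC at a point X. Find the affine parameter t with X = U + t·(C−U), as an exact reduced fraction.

Choose coordinates R = (0, 0), T = (1, 0), L = (0, 1).
1. U lies on line RL with RU:UL = 5:1 ⇒ U = (0, 5/6)
2. C is the centroid of triangle UTR ⇒ C = (1/3, 5/18)
through T parallel to RL: direction (0, 1); meets UC at X = (1, -5/6)
X = U + t·(C−U) with t = 3

t = 3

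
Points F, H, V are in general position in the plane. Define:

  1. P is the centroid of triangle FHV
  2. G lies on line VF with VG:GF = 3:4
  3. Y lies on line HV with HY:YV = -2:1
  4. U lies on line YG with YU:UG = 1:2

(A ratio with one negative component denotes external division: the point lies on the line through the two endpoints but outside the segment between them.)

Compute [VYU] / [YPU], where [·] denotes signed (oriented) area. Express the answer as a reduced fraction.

Set F = (0, 0), H = (1, 0), V = (0, 1); any affine frame gives the same invariant.
1. P is the centroid of triangle FHV ⇒ P = (1/3, 1/3)
2. G lies on line VF with VG:GF = 3:4 ⇒ G = (0, 4/7)
3. Y lies on line HV with HY:YV = -2:1 ⇒ Y = (-1, 2)
4. U lies on line YG with YU:UG = 1:2 ⇒ U = (-2/3, 32/21)
2·[VYU] = 1/7, 2·[YPU] = -5/63
[VYU]:[YPU] = 1/7:-5/63 = -9/5

[VYU]:[YPU] = -9/5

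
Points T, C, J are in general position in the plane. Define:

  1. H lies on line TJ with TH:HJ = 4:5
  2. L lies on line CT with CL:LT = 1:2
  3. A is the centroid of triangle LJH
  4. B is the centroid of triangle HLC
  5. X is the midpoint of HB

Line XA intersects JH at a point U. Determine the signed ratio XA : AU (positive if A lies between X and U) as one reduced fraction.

XA:AU = 1/4

Choose coordinates T = (0, 0), C = (1, 0), J = (0, 1).
1. H lies on line TJ with TH:HJ = 4:5 ⇒ H = (0, 4/9)
2. L lies on line CT with CL:LT = 1:2 ⇒ L = (2/3, 0)
3. A is the centroid of triangle LJH ⇒ A = (2/9, 13/27)
4. B is the centroid of triangle HLC ⇒ B = (5/9, 4/27)
5. X is the midpoint of HB ⇒ X = (5/18, 8/27)
line XA meets JH at U = (0, 11/9)
A = X + t·(U−X) with t = 1/5, so XA:AU = 1/5:4/5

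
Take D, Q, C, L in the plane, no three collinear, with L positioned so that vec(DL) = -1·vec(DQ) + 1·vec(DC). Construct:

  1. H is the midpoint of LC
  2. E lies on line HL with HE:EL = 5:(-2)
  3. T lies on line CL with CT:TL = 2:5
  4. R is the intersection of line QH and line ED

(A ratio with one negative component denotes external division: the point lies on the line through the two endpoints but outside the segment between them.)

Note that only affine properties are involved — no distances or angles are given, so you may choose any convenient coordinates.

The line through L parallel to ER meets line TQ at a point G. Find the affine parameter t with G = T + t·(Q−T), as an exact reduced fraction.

t = 15

Assign D = (0, 0), Q = (1, 0), C = (0, 1), L = (-1, 1) — the answer is frame-independent, so this choice is without loss of generality.
1. H is the midpoint of LC ⇒ H = (-1/2, 1)
2. E lies on line HL with HE:EL = 5:(-2) ⇒ E = (-4/3, 1)
3. T lies on line CL with CT:TL = 2:5 ⇒ T = (-2/7, 1)
4. R is the intersection of line QH and line ED ⇒ R = (-8, 6)
through L parallel to ER: direction (-20/3, 5); meets TQ at G = (19, -14)
G = T + t·(Q−T) with t = 15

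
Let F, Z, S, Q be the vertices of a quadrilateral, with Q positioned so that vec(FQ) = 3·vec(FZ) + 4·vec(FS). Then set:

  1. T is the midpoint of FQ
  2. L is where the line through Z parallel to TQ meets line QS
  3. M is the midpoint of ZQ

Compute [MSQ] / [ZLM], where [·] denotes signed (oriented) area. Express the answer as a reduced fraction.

Choose coordinates F = (0, 0), Z = (1, 0), S = (0, 1), Q = (3, 4).
1. T is the midpoint of FQ ⇒ T = (3/2, 2)
2. L is where the line through Z parallel to TQ meets line QS ⇒ L = (7, 8)
3. M is the midpoint of ZQ ⇒ M = (2, 2)
2·[MSQ] = -3, 2·[ZLM] = 4
[MSQ]:[ZLM] = -3:4 = -3/4

[MSQ]:[ZLM] = -3/4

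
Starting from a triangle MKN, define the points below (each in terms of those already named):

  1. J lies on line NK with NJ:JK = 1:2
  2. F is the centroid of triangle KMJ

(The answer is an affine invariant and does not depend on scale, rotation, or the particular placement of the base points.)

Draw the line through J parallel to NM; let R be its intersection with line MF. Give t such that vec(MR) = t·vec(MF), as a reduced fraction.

t = 3/4

Work in coordinates with M = (0, 0), K = (1, 0), N = (0, 1).
1. J lies on line NK with NJ:JK = 1:2 ⇒ J = (1/3, 2/3)
2. F is the centroid of triangle KMJ ⇒ F = (4/9, 2/9)
through J parallel to NM: direction (0, -1); meets MF at R = (1/3, 1/6)
R = M + t·(F−M) with t = 3/4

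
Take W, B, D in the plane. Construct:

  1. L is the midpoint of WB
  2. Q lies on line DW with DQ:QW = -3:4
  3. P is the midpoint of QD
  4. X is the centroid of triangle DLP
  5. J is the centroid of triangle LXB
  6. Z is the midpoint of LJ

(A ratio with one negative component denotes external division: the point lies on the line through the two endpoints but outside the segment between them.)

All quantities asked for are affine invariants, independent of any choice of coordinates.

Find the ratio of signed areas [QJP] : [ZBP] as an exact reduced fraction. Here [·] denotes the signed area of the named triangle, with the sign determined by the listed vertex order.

[QJP]:[ZBP] = -60/71

Choose coordinates W = (0, 0), B = (1, 0), D = (0, 1).
1. L is the midpoint of WB ⇒ L = (1/2, 0)
2. Q lies on line DW with DQ:QW = -3:4 ⇒ Q = (0, 4)
3. P is the midpoint of QD ⇒ P = (0, 5/2)
4. X is the centroid of triangle DLP ⇒ X = (1/6, 7/6)
5. J is the centroid of triangle LXB ⇒ J = (5/9, 7/18)
6. Z is the midpoint of LJ ⇒ Z = (19/36, 7/36)
2·[QJP] = -5/6, 2·[ZBP] = 71/72
[QJP]:[ZBP] = -5/6:71/72 = -60/71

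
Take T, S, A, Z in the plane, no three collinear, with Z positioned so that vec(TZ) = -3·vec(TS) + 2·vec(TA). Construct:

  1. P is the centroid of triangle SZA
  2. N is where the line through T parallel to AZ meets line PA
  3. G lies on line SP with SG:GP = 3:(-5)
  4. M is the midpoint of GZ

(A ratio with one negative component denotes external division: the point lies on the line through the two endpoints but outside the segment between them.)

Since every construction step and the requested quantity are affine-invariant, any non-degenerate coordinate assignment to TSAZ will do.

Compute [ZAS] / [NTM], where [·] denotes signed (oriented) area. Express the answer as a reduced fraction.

[ZAS]:[NTM] = -2

Assign T = (0, 0), S = (1, 0), A = (0, 1), Z = (-3, 2) — the answer is frame-independent, so this choice is without loss of generality.
1. P is the centroid of triangle SZA ⇒ P = (-2/3, 1)
2. N is where the line through T parallel to AZ meets line PA ⇒ N = (-3, 1)
3. G lies on line SP with SG:GP = 3:(-5) ⇒ G = (7/2, -3/2)
4. M is the midpoint of GZ ⇒ M = (1/4, 1/4)
2·[ZAS] = -2, 2·[NTM] = 1
[ZAS]:[NTM] = -2:1 = -2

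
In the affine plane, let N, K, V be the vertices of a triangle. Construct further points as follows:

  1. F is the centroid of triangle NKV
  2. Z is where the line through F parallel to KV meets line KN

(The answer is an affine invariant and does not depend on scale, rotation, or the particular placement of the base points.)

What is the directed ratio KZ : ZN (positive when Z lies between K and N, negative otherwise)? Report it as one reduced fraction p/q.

KZ:ZN = 1/2

Choose coordinates N = (0, 0), K = (1, 0), V = (0, 1).
1. F is the centroid of triangle NKV ⇒ F = (1/3, 1/3)
2. Z is where the line through F parallel to KV meets line KN ⇒ Z = (2/3, 0)
Z = K + t·(N−K) with t = 1/3, so KZ:ZN = t:(1−t) = 1/3:2/3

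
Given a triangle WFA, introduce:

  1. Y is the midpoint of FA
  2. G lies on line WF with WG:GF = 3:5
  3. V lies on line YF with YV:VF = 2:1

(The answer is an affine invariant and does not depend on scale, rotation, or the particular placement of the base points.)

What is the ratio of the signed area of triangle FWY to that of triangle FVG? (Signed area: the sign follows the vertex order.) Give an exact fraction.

Assign W = (0, 0), F = (1, 0), A = (0, 1) — the answer is frame-independent, so this choice is without loss of generality.
1. Y is the midpoint of FA ⇒ Y = (1/2, 1/2)
2. G lies on line WF with WG:GF = 3:5 ⇒ G = (3/8, 0)
3. V lies on line YF with YV:VF = 2:1 ⇒ V = (5/6, 1/6)
2·[FWY] = -1/2, 2·[FVG] = 5/48
[FWY]:[FVG] = -1/2:5/48 = -24/5

[FWY]:[FVG] = -24/5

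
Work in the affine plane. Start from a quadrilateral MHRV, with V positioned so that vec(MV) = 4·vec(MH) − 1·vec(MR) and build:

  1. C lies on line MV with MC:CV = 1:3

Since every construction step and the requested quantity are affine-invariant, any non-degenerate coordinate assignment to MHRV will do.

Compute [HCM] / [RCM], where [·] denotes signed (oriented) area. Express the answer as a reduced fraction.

Set M = (0, 0), H = (1, 0), R = (0, 1), V = (4, -1); any affine frame gives the same invariant.
1. C lies on line MV with MC:CV = 1:3 ⇒ C = (1, -1/4)
2·[HCM] = -1/4, 2·[RCM] = -1
[HCM]:[RCM] = -1/4:-1 = 1/4

[HCM]:[RCM] = 1/4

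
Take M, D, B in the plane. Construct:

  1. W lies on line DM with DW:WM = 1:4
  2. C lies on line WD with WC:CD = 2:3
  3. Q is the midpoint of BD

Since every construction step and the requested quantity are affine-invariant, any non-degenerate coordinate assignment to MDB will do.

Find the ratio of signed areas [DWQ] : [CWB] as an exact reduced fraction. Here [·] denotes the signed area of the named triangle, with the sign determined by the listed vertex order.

[DWQ]:[CWB] = 5/4

Choose coordinates M = (0, 0), D = (1, 0), B = (0, 1).
1. W lies on line DM with DW:WM = 1:4 ⇒ W = (4/5, 0)
2. C lies on line WD with WC:CD = 2:3 ⇒ C = (22/25, 0)
3. Q is the midpoint of BD ⇒ Q = (1/2, 1/2)
2·[DWQ] = -1/10, 2·[CWB] = -2/25
[DWQ]:[CWB] = -1/10:-2/25 = 5/4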